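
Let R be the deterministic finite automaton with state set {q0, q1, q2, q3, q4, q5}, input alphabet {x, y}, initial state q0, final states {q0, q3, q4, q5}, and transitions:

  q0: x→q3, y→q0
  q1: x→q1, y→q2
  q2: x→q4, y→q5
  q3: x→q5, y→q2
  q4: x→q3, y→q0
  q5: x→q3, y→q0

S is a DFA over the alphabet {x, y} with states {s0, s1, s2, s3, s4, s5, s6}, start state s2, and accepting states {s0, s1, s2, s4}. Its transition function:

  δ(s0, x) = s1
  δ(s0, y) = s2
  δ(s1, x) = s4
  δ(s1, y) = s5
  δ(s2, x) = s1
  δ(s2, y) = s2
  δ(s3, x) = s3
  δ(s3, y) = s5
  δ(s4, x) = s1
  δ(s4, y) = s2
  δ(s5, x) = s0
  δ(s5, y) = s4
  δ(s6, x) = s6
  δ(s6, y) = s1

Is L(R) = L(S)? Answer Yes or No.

Yes

Exploring the product automaton R × S from the start pair (q0, s2), following both machines on each input symbol, reaches 5 state pairs: (q0, s2), (q3, s1), (q5, s4), (q2, s5), (q4, s0).
R accepts in {q0, q3, q4, q5} and S accepts in {s0, s1, s2, s4}. In every reachable pair the two components are either both accepting — (q0, s2), (q3, s1), (q5, s4), (q4, s0) — or both non-accepting, so no string is accepted by exactly one of the machines: L(R) \ L(S) and L(S) \ L(R) are both empty.
Hence every string is accepted by R iff it is accepted by S, and the two languages coincide.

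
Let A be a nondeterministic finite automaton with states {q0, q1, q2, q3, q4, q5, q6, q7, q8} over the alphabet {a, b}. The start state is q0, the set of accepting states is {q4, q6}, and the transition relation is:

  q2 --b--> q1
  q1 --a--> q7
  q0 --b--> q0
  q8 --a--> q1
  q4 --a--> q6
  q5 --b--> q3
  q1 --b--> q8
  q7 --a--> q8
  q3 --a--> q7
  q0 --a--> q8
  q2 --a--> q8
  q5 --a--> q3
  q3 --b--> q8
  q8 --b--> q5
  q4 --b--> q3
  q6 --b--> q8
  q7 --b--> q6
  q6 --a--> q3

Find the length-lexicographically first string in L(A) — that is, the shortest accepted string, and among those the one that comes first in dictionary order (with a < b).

aaab

A breadth-first search from q0 reaches an accepting state first via the path q0 → q8 → q1 → q7 → q6 on input aaab.
No string of length < 4 is accepted (BFS exhausts all shorter strings without reaching an accepting state), and aaab is the lexicographically least accepting string of length 4.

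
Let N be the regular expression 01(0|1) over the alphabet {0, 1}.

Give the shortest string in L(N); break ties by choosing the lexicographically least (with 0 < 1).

010

By inspection of the expression, no string of length less than 3 matches, and 010 is the lexicographically first match of length 3.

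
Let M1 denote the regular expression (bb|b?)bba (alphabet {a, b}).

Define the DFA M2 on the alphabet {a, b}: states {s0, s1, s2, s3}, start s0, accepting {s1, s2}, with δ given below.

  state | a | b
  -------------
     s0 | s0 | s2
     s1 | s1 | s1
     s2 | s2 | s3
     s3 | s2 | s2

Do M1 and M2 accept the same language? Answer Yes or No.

The string b is accepted by M2 but rejected by M1.
So L(M1) ≠ L(M2).

No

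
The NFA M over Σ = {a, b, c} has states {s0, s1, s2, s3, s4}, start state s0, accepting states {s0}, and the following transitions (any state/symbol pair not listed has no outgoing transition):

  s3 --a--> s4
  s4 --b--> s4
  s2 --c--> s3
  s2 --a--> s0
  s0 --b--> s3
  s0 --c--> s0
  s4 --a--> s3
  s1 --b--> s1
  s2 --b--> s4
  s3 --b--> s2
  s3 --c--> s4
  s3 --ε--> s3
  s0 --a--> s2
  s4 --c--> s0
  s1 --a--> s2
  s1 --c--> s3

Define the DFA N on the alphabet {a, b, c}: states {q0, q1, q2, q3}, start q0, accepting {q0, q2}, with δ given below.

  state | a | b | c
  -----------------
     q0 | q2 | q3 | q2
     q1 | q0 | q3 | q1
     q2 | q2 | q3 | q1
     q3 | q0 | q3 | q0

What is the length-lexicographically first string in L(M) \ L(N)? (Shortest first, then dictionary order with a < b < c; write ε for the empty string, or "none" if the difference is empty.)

The string cc is accepted by M but not by N.
No shorter string lies in the difference, and cc is the lexicographically first length-2 string in L(M) \ L(N).

cc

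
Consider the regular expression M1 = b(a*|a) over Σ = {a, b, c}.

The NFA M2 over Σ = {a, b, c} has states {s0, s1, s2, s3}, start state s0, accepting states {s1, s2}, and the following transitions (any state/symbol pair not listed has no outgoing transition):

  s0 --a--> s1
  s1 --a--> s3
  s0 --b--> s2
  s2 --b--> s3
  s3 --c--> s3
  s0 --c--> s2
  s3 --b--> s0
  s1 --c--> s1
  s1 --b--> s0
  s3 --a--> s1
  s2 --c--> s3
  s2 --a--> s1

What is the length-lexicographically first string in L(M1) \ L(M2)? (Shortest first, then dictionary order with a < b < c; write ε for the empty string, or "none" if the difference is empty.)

The string baa is accepted by M1 but not by M2.
No shorter string lies in the difference, and baa is the lexicographically first length-3 string in L(M1) \ L(M2).

baa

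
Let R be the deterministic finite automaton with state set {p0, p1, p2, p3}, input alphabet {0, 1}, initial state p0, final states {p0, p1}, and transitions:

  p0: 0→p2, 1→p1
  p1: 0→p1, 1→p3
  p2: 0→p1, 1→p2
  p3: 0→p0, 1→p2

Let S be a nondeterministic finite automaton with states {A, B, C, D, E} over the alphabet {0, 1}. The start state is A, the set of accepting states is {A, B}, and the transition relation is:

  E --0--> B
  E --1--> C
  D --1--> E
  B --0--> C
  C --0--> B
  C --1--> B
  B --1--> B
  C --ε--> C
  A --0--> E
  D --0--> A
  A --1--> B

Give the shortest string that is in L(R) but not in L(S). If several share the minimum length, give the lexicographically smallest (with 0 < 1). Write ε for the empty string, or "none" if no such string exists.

10

The string 10 is accepted by R but not by S.
No shorter string lies in the difference, and 10 is the lexicographically first length-2 string in L(R) \ L(S).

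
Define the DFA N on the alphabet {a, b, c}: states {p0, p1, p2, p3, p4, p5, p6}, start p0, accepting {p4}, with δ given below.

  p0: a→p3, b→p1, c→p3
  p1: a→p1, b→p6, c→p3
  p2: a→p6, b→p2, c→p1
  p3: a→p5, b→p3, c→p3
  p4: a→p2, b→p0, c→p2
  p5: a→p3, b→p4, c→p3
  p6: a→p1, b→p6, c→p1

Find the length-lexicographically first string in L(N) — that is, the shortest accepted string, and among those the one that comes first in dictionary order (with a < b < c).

aab

A breadth-first search from p0 reaches an accepting state first via the path p0 → p3 → p5 → p4 on input aab.
No string of length < 3 is accepted (BFS exhausts all shorter strings without reaching an accepting state), and aab is the lexicographically least accepting string of length 3.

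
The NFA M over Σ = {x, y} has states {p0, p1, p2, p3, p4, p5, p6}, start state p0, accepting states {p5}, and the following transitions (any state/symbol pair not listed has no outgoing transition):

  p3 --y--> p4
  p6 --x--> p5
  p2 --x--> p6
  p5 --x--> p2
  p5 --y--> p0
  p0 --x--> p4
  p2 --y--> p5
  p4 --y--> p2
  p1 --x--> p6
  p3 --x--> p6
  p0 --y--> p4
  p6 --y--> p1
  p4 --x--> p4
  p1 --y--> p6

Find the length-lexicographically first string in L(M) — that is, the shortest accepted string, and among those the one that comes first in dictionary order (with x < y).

A breadth-first search from p0 reaches an accepting state first via the path p0 → p4 → p2 → p5 on input xyy.
No string of length < 3 is accepted (BFS exhausts all shorter strings without reaching an accepting state), and xyy is the lexicographically least accepting string of length 3.

xyy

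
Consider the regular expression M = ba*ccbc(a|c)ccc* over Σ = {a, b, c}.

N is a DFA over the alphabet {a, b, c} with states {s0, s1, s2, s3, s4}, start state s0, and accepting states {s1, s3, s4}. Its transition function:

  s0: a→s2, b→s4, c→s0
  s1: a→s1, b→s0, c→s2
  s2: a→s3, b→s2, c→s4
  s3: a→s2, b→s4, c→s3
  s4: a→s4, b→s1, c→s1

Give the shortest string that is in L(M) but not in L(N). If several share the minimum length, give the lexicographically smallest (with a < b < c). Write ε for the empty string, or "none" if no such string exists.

The string bccbcacc is accepted by M but not by N.
No shorter string lies in the difference, and bccbcacc is the lexicographically first length-8 string in L(M) \ L(N).

bccbcacc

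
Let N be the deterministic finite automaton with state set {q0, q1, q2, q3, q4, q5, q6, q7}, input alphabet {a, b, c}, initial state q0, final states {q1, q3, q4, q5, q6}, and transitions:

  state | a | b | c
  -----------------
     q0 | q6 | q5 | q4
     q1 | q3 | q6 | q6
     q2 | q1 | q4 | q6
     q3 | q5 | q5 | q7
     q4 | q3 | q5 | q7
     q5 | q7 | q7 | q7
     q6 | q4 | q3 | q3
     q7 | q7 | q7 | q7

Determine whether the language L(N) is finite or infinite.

finite

The useful states (reachable from q0 and able to reach an accepting state) are {q0, q3, q4, q5, q6}.
Restricted to these states the transition graph has no cycle, so every accepting path has bounded length and L is finite.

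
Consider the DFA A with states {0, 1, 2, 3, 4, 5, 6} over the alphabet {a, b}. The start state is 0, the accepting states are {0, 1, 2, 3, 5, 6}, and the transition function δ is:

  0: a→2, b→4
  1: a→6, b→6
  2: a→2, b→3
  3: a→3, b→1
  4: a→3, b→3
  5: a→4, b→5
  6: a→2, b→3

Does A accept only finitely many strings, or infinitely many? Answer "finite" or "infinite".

State 2 is reachable from the start and can reach an accepting state, and it lies on the cycle 2 → 2.
Traversing that cycle any number of times yields accepted strings of unbounded length, so the language is infinite.

infinite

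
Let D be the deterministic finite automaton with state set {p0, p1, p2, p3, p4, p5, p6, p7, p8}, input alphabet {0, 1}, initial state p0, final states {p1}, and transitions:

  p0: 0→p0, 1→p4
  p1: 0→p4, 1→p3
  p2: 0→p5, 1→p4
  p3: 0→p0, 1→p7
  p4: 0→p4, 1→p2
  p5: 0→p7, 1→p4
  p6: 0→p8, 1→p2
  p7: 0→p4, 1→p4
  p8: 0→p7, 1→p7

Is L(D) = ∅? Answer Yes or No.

Yes

The states reachable from the start state are {p0, p2, p4, p5, p7}.
None of the accepting states {p1} is reachable, so no string is accepted and L(D) = ∅.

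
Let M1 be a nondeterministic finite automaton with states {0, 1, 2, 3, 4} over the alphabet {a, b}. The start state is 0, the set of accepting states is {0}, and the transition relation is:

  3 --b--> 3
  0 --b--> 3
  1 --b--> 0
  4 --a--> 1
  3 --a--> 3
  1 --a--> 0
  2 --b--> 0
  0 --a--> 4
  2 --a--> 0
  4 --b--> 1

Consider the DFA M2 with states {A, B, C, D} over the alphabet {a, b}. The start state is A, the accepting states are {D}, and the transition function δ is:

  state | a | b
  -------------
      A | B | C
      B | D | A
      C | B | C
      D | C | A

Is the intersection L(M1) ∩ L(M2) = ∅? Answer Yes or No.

Exploring the product automaton M1 × M2 from the start pair (0, A), following both machines on each input symbol, reaches 12 state pairs: (0, A), (4, B), (3, C), (1, D), (1, A), (3, B), (0, C), (0, B), (3, D), (3, A), (4, D), (1, C).
M1 accepts in {0} and M2 accepts in {D}; no reachable pair has both components accepting, so no string drives both machines to acceptance simultaneously and L(M1) ∩ L(M2) = ∅.
So no string is accepted by both, and the intersection is empty.

Yes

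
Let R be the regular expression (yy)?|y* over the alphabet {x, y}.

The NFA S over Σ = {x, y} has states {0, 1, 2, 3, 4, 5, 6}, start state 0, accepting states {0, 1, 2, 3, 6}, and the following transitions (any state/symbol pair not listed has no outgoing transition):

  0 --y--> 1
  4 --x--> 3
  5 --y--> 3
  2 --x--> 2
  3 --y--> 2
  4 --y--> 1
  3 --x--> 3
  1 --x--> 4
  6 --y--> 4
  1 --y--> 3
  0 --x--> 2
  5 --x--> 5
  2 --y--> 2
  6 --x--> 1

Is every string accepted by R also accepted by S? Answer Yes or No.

Yes

Converting the expression R to a DFA (subset construction, then merging equivalent states) gives the minimal DFA with states {r0, r1}, start state r0, accepting states {r0} and transitions r0: x→r1, y→r0; r1: x→r1, y→r1.
Exploring the product automaton R × S from the start pair (r0, 0), following both machines on each input symbol, reaches 8 state pairs: (r0, 0), (r1, 2), (r0, 1), (r1, 4), (r0, 3), (r1, 3), (r1, 1), (r0, 2).
R accepts in {r0} and S accepts in {0, 1, 2, 3, 6}. The reachable pairs whose R-component is accepting are (r0, 0), (r0, 1), (r0, 3), (r0, 2); in each of them the S-component is accepting too, so the product for L(R) \ L(S) (R-component accepting, S-component rejecting) has no reachable accepting pair and the difference is empty.
Hence every string in L(R) is also in L(S).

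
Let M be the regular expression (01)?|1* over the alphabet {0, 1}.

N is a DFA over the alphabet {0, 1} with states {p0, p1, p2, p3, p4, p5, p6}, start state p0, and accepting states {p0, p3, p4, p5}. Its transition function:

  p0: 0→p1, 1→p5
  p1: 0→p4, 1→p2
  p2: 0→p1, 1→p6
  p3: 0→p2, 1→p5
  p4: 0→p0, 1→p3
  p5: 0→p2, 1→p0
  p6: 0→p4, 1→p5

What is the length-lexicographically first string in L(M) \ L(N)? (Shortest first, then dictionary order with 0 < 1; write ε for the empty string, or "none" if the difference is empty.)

01

The string 01 is accepted by M but not by N.
No shorter string lies in the difference, and 01 is the lexicographically first length-2 string in L(M) \ L(N).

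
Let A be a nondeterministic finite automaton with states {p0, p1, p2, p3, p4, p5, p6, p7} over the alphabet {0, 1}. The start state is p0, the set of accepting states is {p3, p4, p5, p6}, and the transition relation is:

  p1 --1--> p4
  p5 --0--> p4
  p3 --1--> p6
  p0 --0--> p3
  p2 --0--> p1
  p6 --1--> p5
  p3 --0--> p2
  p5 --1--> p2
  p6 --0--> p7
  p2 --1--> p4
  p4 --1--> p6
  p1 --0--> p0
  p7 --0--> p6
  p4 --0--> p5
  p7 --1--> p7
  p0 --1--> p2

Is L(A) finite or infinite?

infinite

State p0 is reachable from the start and can reach an accepting state, and it lies on the cycle p0 → p2 → p1 → p0.
Traversing that cycle any number of times yields accepted strings of unbounded length, so the language is infinite.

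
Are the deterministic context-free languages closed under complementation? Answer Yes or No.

Yes

A deterministic PDA can be normalised so that it always reads its entire input (no blocking, no infinite ε-loops) and records in its finite control whether it has passed through an accepting state since the last input symbol was consumed; inverting that end-of-input verdict yields a DPDA for the complement.
So the deterministic context-free languages are closed under complement.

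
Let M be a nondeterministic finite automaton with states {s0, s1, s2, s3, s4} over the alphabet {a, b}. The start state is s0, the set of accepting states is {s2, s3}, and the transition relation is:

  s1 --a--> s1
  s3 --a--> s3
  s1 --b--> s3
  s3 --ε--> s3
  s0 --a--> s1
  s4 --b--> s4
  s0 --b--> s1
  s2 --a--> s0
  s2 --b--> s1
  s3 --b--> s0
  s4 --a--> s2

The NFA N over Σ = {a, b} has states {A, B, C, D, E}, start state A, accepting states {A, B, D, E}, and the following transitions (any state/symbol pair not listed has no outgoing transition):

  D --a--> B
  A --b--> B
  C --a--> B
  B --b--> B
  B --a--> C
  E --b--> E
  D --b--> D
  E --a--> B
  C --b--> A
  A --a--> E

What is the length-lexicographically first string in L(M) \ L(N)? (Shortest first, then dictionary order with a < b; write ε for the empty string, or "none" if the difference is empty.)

bba

The string bba is accepted by M but not by N.
No shorter string lies in the difference, and bba is the lexicographically first length-3 string in L(M) \ L(N).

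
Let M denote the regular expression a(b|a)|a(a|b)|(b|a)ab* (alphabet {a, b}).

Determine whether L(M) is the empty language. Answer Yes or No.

The string aa matches the expression, so it belongs to L(M).
Since L(M) contains at least one string, it is not empty.

No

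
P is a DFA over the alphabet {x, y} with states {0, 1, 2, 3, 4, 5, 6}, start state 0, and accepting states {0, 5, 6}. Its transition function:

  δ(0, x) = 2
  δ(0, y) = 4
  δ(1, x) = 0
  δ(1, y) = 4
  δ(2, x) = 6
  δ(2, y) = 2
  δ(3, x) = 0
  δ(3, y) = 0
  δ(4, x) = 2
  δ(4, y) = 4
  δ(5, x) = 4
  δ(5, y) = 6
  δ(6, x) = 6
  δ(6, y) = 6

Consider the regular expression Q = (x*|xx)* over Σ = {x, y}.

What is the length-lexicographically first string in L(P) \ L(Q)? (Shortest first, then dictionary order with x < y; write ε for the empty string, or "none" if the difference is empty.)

The string xxy is accepted by P but not by Q.
No shorter string lies in the difference, and xxy is the lexicographically first length-3 string in L(P) \ L(Q).

xxy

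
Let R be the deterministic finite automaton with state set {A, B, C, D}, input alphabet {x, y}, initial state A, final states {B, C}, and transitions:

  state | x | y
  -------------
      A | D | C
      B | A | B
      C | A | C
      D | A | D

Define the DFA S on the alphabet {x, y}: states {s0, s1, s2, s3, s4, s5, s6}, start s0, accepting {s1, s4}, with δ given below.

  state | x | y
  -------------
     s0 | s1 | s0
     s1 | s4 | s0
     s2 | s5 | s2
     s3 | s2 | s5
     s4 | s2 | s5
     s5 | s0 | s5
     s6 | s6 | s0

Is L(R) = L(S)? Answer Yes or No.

The string y is accepted by R but rejected by S.
So L(R) ≠ L(S).

No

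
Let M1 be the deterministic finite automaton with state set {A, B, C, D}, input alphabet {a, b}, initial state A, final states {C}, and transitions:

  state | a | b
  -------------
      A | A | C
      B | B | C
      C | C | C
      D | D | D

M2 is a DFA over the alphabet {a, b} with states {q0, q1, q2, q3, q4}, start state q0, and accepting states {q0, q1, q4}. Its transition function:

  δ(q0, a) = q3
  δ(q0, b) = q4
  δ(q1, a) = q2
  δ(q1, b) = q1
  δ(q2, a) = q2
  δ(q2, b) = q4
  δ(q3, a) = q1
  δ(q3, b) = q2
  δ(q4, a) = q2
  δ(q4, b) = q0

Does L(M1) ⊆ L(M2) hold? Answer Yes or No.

No

The string ab is in L(M1) but not in L(M2).
So L(M1) ⊄ L(M2).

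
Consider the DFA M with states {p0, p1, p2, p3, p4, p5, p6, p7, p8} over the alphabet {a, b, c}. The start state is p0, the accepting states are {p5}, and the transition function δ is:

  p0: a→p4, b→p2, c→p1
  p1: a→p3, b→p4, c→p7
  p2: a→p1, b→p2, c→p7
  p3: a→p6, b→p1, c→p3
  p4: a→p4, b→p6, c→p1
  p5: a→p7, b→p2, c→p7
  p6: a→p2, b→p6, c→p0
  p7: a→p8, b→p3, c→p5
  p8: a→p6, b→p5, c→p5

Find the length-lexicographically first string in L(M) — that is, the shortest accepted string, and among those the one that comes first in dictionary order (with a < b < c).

bcc

A breadth-first search from p0 reaches an accepting state first via the path p0 → p2 → p7 → p5 on input bcc.
No string of length < 3 is accepted (BFS exhausts all shorter strings without reaching an accepting state), and bcc is the lexicographically least accepting string of length 3.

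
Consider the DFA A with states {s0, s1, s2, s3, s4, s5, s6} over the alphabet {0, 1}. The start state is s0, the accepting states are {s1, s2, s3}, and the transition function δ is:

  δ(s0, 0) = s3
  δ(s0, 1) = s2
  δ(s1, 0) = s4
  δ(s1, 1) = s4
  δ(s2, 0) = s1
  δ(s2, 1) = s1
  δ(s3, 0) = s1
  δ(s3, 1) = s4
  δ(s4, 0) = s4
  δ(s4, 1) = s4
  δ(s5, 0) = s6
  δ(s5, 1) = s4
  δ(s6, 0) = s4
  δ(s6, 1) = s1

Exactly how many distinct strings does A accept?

The useful subgraph on states {s0, s1, s2, s3} is acyclic, so L(A) is finite; the longest accepting path visits 3 useful states, giving maximum string length 2.
Counting accepting paths from s0 by length: 2 of length 1, 3 of length 2. Total 5.

5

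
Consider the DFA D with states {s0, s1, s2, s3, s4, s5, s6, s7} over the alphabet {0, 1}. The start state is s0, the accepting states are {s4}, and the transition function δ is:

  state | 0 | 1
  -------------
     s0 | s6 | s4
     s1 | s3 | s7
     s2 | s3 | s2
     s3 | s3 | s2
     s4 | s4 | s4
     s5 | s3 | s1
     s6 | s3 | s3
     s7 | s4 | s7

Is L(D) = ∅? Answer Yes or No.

The string 1 is accepted: the run s0 → s4 ends in the accepting state s4.
Since at least one string is accepted, L(D) is not empty.

No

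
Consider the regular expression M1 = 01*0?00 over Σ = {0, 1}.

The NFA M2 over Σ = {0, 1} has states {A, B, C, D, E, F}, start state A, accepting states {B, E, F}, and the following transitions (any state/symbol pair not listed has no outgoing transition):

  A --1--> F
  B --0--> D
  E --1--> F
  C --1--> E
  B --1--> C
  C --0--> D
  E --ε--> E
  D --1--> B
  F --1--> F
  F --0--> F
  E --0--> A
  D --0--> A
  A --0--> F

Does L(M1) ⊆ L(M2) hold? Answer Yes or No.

Converting the expression M1 to a DFA (subset construction, then merging equivalent states) gives the minimal DFA with states {r0, r1, r2, r3, r4, r5}, start state r0, accepting states {r4, r5} and transitions r0: 0→r1, 1→r2; r1: 0→r3, 1→r1; r2: 0→r2, 1→r2; r3: 0→r4, 1→r2; r4: 0→r5, 1→r2; r5: 0→r2, 1→r2.
Exploring the product automaton M1 × M2 from the start pair (r0, A), following both machines on each input symbol, reaches 6 state pairs: (r0, A), (r1, F), (r2, F), (r3, F), (r4, F), (r5, F).
M1 accepts in {r4, r5} and M2 accepts in {B, E, F}. The reachable pairs whose M1-component is accepting are (r4, F), (r5, F); in each of them the M2-component is accepting too, so the product for L(M1) \ L(M2) (M1-component accepting, M2-component rejecting) has no reachable accepting pair and the difference is empty.
Hence every string in L(M1) is also in L(M2).

Yes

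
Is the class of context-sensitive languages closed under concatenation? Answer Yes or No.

Yes

With disjoint nonterminals (and terminals first replaced by fresh nonterminal copies so contexts cannot straddle the boundary), S → S₁S₂ added to two noncontracting grammars is noncontracting and generates L₁L₂; equivalently an LBA guesses the split point and checks each part in place.
So the context-sensitive languages are closed under concatenation.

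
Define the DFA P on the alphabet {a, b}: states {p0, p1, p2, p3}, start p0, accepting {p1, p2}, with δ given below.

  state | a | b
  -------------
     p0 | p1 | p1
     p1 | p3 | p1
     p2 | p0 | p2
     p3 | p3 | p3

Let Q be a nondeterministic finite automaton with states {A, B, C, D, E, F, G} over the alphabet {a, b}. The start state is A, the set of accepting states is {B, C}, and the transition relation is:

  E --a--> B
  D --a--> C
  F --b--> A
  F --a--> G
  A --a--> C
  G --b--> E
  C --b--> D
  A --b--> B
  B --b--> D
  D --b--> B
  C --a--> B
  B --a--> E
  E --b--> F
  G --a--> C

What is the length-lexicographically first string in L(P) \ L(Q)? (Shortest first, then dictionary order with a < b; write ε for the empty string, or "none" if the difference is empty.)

The string ab is accepted by P but not by Q.
No shorter string lies in the difference, and ab is the lexicographically first length-2 string in L(P) \ L(Q).

ab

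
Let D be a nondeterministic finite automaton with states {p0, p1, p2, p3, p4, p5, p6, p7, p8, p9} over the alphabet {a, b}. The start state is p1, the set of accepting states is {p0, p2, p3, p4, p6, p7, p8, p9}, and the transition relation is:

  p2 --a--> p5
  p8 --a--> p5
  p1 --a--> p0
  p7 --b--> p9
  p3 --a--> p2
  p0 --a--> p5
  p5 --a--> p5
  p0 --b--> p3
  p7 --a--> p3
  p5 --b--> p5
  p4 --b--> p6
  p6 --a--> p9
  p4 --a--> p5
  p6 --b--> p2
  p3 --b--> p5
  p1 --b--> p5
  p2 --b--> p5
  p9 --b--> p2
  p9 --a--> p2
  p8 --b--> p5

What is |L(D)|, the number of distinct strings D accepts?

The useful subgraph on states {p0, p1, p2, p3} is acyclic, so L(D) is finite; the longest accepting path visits 4 useful states, giving maximum string length 3.
Counting accepting paths from p1 by length: 1 of length 1, 1 of length 2, 1 of length 3. Total 3.

3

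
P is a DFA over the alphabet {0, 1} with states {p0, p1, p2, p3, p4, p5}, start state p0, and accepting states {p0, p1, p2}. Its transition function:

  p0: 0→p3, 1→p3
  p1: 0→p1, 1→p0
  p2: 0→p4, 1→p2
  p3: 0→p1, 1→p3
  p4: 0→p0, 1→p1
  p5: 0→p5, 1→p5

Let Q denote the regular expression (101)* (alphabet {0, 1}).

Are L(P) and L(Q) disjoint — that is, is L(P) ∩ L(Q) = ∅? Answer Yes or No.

No

The empty string ε is accepted by both P and Q.
Hence L(P) ∩ L(Q) ≠ ∅.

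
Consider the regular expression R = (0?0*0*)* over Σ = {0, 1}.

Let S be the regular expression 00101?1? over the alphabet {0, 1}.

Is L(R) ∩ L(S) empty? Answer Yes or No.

Yes

Converting the expression R to a DFA (subset construction, then merging equivalent states) gives the minimal DFA with states {r0, r1}, start state r0, accepting states {r0} and transitions r0: 0→r0, 1→r1; r1: 0→r1, 1→r1.
Converting the expression S to a DFA (subset construction, then merging equivalent states) gives the minimal DFA with states {s0, s1, s2, s3, s4, s5, s6, s7}, start state s0, accepting states {s5, s6, s7} and transitions s0: 0→s1, 1→s2; s1: 0→s3, 1→s2; s2: 0→s2, 1→s2; s3: 0→s2, 1→s4; s4: 0→s5, 1→s2; s5: 0→s2, 1→s6; s6: 0→s2, 1→s7; s7: 0→s2, 1→s2.
Exploring the product automaton R × S from the start pair (r0, s0), following both machines on each input symbol, reaches 9 state pairs: (r0, s0), (r0, s1), (r1, s2), (r0, s3), (r0, s2), (r1, s4), (r1, s5), (r1, s6), (r1, s7).
R accepts in {r0} and S accepts in {s5, s6, s7}; no reachable pair has both components accepting, so no string drives both machines to acceptance simultaneously and L(R) ∩ L(S) = ∅.
So no string is accepted by both, and the intersection is empty.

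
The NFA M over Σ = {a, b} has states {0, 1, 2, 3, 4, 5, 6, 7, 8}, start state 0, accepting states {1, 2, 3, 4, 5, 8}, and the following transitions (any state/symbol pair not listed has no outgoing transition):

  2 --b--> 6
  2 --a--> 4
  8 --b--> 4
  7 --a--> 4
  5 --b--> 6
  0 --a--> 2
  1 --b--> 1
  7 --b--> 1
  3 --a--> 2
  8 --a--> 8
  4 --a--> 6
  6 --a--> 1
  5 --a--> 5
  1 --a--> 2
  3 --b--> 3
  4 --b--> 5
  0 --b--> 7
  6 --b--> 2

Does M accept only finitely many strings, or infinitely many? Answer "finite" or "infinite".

infinite

State 5 is reachable from the start and can reach an accepting state, and it lies on the cycle 5 → 5.
Traversing that cycle any number of times yields accepted strings of unbounded length, so the language is infinite.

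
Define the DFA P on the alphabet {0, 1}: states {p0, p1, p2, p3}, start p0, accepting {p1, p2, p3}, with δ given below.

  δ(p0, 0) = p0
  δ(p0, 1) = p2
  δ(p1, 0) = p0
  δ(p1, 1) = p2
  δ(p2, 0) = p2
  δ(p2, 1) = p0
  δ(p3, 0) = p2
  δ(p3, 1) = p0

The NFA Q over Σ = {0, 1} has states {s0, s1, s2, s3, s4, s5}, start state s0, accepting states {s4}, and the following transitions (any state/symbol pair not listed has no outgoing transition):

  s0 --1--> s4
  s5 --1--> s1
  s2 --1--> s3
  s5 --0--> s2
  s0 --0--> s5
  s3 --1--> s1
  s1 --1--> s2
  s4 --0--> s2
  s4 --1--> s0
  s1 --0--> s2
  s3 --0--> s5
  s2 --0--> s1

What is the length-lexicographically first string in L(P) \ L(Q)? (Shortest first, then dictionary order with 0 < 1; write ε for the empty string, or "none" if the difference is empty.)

01

The string 01 is accepted by P but not by Q.
No shorter string lies in the difference, and 01 is the lexicographically first length-2 string in L(P) \ L(Q).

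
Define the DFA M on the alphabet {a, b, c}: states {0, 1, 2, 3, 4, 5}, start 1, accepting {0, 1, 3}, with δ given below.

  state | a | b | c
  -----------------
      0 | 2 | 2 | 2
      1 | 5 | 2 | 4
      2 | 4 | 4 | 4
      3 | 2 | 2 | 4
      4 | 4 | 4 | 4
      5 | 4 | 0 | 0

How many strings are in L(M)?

3

The useful subgraph on states {0, 1, 5} is acyclic, so L(M) is finite; the longest accepting path visits 3 useful states, giving maximum string length 2.
Counting accepting paths from 1 by length: 1 of length 0, 2 of length 2. Total 3.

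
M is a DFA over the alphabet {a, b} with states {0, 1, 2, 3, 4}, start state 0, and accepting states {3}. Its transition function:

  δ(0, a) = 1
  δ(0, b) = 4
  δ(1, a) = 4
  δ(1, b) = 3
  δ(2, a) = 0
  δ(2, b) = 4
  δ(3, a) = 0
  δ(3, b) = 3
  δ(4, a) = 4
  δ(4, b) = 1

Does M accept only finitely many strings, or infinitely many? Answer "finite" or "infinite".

infinite

State 0 is reachable from the start and can reach an accepting state, and it lies on the cycle 0 → 1 → 3 → 0.
Traversing that cycle any number of times yields accepted strings of unbounded length, so the language is infinite.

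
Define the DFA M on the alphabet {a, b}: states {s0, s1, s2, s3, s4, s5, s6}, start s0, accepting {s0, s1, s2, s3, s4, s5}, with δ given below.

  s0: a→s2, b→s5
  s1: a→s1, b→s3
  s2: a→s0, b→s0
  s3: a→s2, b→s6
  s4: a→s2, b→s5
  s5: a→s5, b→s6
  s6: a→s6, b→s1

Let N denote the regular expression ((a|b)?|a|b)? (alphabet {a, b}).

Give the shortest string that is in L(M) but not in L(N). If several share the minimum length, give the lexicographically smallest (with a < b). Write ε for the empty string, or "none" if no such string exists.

The string aa is accepted by M but not by N.
No shorter string lies in the difference, and aa is the lexicographically first length-2 string in L(M) \ L(N).

aa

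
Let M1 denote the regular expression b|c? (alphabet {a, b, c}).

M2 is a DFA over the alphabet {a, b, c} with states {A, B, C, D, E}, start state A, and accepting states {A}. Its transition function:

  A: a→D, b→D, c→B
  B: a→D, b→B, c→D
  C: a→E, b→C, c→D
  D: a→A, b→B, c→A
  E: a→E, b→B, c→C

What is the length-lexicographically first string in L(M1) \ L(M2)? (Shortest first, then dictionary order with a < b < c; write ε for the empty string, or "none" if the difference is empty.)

b

The string b is accepted by M1 but not by M2.
No shorter string lies in the difference, and b is the lexicographically first length-1 string in L(M1) \ L(M2).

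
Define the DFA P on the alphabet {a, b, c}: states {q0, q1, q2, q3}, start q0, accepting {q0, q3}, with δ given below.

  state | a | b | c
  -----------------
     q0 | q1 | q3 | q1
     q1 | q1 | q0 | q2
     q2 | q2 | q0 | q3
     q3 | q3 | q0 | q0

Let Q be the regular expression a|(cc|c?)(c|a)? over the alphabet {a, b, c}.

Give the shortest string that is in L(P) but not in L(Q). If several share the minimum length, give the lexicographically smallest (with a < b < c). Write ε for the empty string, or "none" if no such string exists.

The string b is accepted by P but not by Q.
No shorter string lies in the difference, and b is the lexicographically first length-1 string in L(P) \ L(Q).

b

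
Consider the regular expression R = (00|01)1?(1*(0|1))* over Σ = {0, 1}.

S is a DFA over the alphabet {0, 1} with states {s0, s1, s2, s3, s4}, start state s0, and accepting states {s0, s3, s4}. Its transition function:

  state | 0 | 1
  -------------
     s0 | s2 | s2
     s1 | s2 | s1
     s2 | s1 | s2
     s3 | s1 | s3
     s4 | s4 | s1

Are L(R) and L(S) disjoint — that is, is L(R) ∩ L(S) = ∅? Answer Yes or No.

Converting the expression R to a DFA (subset construction, then merging equivalent states) gives the minimal DFA with states {r0, r1, r2, r3}, start state r0, accepting states {r3} and transitions r0: 0→r1, 1→r2; r1: 0→r3, 1→r3; r2: 0→r2, 1→r2; r3: 0→r3, 1→r3.
Exploring the product automaton R × S from the start pair (r0, s0), following both machines on each input symbol, reaches 6 state pairs: (r0, s0), (r1, s2), (r2, s2), (r3, s1), (r3, s2), (r2, s1).
R accepts in {r3} and S accepts in {s0, s3, s4}; no reachable pair has both components accepting, so no string drives both machines to acceptance simultaneously and L(R) ∩ L(S) = ∅.
So no string is accepted by both, and the intersection is empty.

Yes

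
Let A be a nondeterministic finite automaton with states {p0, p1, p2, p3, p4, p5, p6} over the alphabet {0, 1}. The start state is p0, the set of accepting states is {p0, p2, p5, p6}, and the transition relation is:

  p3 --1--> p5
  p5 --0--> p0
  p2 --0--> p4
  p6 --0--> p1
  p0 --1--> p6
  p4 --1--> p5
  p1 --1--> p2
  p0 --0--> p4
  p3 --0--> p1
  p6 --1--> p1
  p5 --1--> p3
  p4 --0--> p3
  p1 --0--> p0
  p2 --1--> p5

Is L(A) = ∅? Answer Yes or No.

No

The empty string ε is accepted: the run p0 ends in the accepting state p0.
Since at least one string is accepted, L(A) is not empty.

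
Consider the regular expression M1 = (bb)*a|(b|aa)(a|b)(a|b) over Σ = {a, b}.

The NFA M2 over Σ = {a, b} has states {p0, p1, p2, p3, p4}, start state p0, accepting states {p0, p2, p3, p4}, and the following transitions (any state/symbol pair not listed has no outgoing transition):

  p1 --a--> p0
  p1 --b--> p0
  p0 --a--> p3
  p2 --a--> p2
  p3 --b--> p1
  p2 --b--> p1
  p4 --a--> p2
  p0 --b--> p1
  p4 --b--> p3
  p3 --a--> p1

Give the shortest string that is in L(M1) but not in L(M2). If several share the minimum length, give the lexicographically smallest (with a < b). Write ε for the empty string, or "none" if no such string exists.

bab

The string bab is accepted by M1 but not by M2.
No shorter string lies in the difference, and bab is the lexicographically first length-3 string in L(M1) \ L(M2).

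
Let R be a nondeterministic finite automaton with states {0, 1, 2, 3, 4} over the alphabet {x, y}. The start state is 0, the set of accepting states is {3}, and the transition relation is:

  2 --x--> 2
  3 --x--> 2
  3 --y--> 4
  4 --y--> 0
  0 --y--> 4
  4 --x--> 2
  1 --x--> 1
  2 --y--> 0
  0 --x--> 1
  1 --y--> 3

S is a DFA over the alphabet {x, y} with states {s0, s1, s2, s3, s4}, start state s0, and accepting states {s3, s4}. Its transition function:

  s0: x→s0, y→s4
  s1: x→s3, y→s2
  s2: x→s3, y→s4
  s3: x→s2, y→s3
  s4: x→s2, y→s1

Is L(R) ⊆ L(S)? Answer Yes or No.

Yes

Exploring the product automaton R × S from the start pair (0, s0), following both machines on each input symbol, reaches 16 state pairs: (0, s0), (1, s0), (4, s4), (3, s4), (2, s2), (0, s1), (4, s1), (2, s3), (0, s4), (1, s3), (4, s2), (0, s2), (0, s3), (1, s2), (3, s3), (4, s3).
R accepts in {3} and S accepts in {s3, s4}. The reachable pairs whose R-component is accepting are (3, s4), (3, s3); in each of them the S-component is accepting too, so the product for L(R) \ L(S) (R-component accepting, S-component rejecting) has no reachable accepting pair and the difference is empty.
Hence every string in L(R) is also in L(S).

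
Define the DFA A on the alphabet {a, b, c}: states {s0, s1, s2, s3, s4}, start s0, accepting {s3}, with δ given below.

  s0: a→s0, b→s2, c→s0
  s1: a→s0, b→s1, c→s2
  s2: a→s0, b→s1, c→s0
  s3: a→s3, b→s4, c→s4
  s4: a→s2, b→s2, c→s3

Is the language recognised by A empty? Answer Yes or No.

Yes

The states reachable from the start state are {s0, s1, s2}.
None of the accepting states {s3} is reachable, so no string is accepted and L(A) = ∅.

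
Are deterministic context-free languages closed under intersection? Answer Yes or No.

DCFLs are closed under complement (normalise the DPDA to read all of its input, then flip the verdict). If they were also closed under intersection, De Morgan would make them closed under union; but {aⁿbⁿ : n≥0} and {aⁿb²ⁿ : n≥0} are DCFLs (push the a's; pop one per b, respectively one per two b's) whose union no deterministic PDA accepts: a DPDA for it would have a single run on aⁿb²ⁿ, accepting after the prefix aⁿbⁿ and accepting again after n more b's; an ordinary PDA that simulates it on a's and b's and, at any moment when it is accepting, may switch to reading only a fresh letter c while feeding each c to the simulation as a b, would accept aⁱbʲcᵏ (k≥1) exactly when both aⁱbʲ and aⁱbʲ⁺ᵏ are in the language, i.e. its language intersected with the regular set a*b*c⁺ would be exactly {aⁿbⁿcⁿ : n≥1} — impossible, since context-free languages are closed under intersection with regular sets and {aⁿbⁿcⁿ} is not context-free.

No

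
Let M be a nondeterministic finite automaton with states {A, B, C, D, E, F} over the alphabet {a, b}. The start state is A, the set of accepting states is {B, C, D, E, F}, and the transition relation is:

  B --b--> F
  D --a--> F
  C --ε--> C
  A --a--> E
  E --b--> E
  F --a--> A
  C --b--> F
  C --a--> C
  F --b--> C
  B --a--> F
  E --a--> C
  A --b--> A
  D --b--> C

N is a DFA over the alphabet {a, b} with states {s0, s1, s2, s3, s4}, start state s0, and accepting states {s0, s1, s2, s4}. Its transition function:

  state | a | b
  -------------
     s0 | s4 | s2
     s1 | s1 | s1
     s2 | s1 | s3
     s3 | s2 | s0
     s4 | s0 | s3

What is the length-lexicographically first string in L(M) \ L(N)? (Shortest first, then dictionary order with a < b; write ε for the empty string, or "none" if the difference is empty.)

ab

The string ab is accepted by M but not by N.
No shorter string lies in the difference, and ab is the lexicographically first length-2 string in L(M) \ L(N).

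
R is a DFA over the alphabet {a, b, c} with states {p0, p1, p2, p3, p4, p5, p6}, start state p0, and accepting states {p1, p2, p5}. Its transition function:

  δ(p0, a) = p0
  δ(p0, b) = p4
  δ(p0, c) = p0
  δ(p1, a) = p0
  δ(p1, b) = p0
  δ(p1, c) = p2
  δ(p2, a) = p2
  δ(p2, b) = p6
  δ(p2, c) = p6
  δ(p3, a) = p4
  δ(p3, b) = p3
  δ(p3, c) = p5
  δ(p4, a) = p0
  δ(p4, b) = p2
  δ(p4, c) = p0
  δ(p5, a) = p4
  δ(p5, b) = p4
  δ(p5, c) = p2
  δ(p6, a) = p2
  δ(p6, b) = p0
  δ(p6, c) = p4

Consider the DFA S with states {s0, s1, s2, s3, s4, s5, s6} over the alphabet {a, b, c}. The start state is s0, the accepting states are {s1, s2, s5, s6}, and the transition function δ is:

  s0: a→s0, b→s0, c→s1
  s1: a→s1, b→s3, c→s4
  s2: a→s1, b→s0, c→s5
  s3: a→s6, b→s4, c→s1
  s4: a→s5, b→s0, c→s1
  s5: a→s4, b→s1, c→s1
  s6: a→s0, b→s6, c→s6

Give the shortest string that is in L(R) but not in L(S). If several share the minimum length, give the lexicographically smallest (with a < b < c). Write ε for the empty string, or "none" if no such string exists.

bb

The string bb is accepted by R but not by S.
No shorter string lies in the difference, and bb is the lexicographically first length-2 string in L(R) \ L(S).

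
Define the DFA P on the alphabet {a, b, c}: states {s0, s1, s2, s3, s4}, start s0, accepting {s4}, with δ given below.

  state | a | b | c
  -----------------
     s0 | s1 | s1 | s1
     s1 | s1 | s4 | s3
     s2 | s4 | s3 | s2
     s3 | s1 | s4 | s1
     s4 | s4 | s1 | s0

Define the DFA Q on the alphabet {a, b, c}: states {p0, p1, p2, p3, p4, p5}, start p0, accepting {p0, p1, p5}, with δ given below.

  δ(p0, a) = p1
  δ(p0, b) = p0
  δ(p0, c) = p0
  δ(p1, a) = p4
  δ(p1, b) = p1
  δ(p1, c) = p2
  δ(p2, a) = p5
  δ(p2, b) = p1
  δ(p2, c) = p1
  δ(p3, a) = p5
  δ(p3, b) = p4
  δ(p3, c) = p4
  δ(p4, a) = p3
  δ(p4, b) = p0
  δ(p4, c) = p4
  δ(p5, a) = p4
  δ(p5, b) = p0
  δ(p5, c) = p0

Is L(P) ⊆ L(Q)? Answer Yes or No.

The string aba is in L(P) but not in L(Q).
So L(P) ⊄ L(Q).

No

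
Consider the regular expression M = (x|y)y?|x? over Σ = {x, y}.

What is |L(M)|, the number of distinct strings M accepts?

5

The expression has no Kleene star, so L(M) is finite. Expanding the alternatives gives {ε, x, y, xy, yy}.
That is 1 of length 0, 2 of length 1, 2 of length 2: 5 strings in all.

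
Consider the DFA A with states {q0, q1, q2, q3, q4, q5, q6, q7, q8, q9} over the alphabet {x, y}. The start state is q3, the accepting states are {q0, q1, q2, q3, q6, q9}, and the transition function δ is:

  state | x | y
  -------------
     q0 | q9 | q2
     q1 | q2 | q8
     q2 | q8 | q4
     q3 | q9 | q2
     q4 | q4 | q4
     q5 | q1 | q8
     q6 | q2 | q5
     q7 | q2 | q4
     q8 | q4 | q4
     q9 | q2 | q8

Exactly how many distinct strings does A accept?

4

The useful subgraph on states {q2, q3, q9} is acyclic, so L(A) is finite; the longest accepting path visits 3 useful states, giving maximum string length 2.
Counting accepting paths from q3 by length: 1 of length 0, 2 of length 1, 1 of length 2. Total 4.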